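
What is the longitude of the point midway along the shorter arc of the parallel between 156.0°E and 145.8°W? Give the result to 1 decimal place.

Signed shortest Δλ from +156.0° to -145.8° is +58.2°.
Midpoint longitude = +156.0° + (+58.2°)/2 = +156.0° + 29.1° = +185.1°.
Normalise into (−180°, 180°]: -174.9°.
(The naïve average (+156.0 + -145.8)/2 = 5.1° is on the wrong side of the globe.)

174.9°W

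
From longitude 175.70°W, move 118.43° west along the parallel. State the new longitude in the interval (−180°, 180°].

65.87°E

Start at -175.70°; shift −118.43° → -294.13°.
-294.13° lies outside (−180°, 180°]; add 360° → +65.87°.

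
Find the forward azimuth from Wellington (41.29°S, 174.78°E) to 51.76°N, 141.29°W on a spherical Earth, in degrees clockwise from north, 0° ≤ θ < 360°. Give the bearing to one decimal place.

25.9°

Δλ = -141.29 − 174.78 = -316.07°; wrapped into (−180°, 180°]: 43.93°.
θ = atan2( sin Δλ · cos φ₂ , cos φ₁ · sin φ₂ − sin φ₁ · cos φ₂ · cos Δλ )
  = atan2(0.42942, 0.88430) = 25.901° → normalised to [0°, 360°): 25.901°.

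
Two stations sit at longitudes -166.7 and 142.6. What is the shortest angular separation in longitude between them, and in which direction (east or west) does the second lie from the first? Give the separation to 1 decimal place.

50.7° west

Raw difference: 142.6 − -166.7 = 309.3°.
Normalise into (−180°, 180°]: 309.3° − 360° = -50.7°.
Negative ⇒ the second point lies to the west; separation 50.7°.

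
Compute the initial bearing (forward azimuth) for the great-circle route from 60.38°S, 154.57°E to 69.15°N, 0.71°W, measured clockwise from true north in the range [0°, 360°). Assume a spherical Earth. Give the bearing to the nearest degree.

321°

Δλ = -0.71 − 154.57 = -155.28°.
θ = atan2( sin Δλ · cos φ₂ , cos φ₁ · sin φ₂ − sin φ₁ · cos φ₂ · cos Δλ )
  = atan2(-0.14884, 0.18082) = -39.459° → normalised to [0°, 360°): 320.541°.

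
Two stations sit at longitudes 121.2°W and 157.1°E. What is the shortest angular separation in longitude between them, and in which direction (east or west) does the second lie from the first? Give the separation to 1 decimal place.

Raw difference: 157.1 − -121.2 = 278.3°.
Normalise into (−180°, 180°]: 278.3° − 360° = -81.7°.
Negative ⇒ the second point lies to the west; separation 81.7°.

81.7° west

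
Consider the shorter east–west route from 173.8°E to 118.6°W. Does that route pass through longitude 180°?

Naïve |-118.6 − 173.8| = 292.4° > 180°, so the shorter arc goes the other way round — across 180°.
Signed shortest Δλ = ((-118.6 − 173.8 + 180) mod 360) − 180 = 67.6°.
Going east by 67.6° from +173.8° passes through 180° before reaching -118.6°.

Yes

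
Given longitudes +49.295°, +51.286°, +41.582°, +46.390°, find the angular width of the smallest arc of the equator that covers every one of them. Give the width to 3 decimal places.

9.704°

Sort the longitudes: +41.582°, +46.390°, +49.295°, +51.286°.
Eastward gaps between consecutive values (wrapping around): 4.808°, 2.905°, 1.991°, 350.296°.
Largest gap = 350.296° ⇒ minimal covering band is its complement: 360° − 350.296° = 9.704°.
Band runs from +41.582° eastward to +51.286°.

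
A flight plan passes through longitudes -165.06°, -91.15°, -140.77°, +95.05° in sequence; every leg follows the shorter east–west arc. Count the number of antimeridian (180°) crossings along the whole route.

Leg 1: -165.06° → -91.15°, shortest Δλ = 73.91° (east) — does not cross 180°.
Leg 2: -91.15° → -140.77°, shortest Δλ = -49.62° (west) — does not cross 180°.
Leg 3: -140.77° → +95.05°, shortest Δλ = -124.18° (west) — crosses 180°.
Total crossings: 1.

1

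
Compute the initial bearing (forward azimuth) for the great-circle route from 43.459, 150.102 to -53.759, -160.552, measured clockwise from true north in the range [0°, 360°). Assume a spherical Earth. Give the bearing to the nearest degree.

Δλ = -160.552 − 150.102 = -310.654°; wrapped into (−180°, 180°]: 49.346°.
θ = atan2( sin Δλ · cos φ₂ , cos φ₁ · sin φ₂ − sin φ₁ · cos φ₂ · cos Δλ )
  = atan2(0.44851, -0.85036) = 152.191° → normalised to [0°, 360°): 152.191°.

152°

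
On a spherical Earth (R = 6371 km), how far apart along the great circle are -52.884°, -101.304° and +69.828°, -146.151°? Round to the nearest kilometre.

14115 km

Δλ = -146.151 − -101.304 = -44.847°.
Δφ = 69.828 − -52.884 = 122.712°.
a = sin²(Δφ/2) + cos φ₁ · cos φ₂ · sin²(Δλ/2) = 0.800486.
c = 2·atan2(√a, √(1−a)) = 2.21551 rad → d = 6371·c ≈ 14115.03 km.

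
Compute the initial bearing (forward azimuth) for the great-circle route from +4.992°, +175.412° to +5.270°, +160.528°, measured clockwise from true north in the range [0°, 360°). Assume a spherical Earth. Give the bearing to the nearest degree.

272°

Δλ = 160.528 − 175.412 = -14.884°.
θ = atan2( sin Δλ · cos φ₂ , cos φ₁ · sin φ₂ − sin φ₁ · cos φ₂ · cos Δλ )
  = atan2(-0.25578, 0.00776) = -88.262° → normalised to [0°, 360°): 271.738°.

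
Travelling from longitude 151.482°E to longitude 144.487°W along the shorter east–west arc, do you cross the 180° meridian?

Naïve |-144.487 − 151.482| = 295.969° > 180°, so the shorter arc goes the other way round — across 180°.
Signed shortest Δλ = ((-144.487 − 151.482 + 180) mod 360) − 180 = 64.031°.
Going east by 64.031° from +151.482° passes through 180° before reaching -144.487°.

Yes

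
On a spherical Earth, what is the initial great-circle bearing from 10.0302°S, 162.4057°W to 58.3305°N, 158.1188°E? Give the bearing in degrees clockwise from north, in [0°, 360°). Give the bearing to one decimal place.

Δλ = 158.1188 − -162.4057 = 320.5245°; wrapped into (−180°, 180°]: -39.4755°.
θ = atan2( sin Δλ · cos φ₂ , cos φ₁ · sin φ₂ − sin φ₁ · cos φ₂ · cos Δλ )
  = atan2(-0.33378, 0.90867) = -20.170° → normalised to [0°, 360°): 339.830°.

339.8°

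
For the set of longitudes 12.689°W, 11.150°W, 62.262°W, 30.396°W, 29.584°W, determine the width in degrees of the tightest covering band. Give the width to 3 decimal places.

51.112°

Sort the longitudes: -62.262°, -30.396°, -29.584°, -12.689°, -11.150°.
Eastward gaps between consecutive values (wrapping around): 31.866°, 0.812°, 16.895°, 1.539°, 308.888°.
Largest gap = 308.888° ⇒ minimal covering band is its complement: 360° − 308.888° = 51.112°.
Band runs from -62.262° eastward to -11.150°.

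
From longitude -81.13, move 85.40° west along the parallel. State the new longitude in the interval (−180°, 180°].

Start at -81.13°; shift −85.40° → -166.53°.
-166.53° already lies in (−180°, 180°].

-166.53°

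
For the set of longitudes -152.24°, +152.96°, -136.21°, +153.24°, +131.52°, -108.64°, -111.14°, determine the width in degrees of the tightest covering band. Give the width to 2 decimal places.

119.84°

Sort the longitudes: -152.24°, -136.21°, -111.14°, -108.64°, +131.52°, +152.96°, +153.24°.
Eastward gaps between consecutive values (wrapping around): 16.03°, 25.07°, 2.50°, 240.16°, 21.44°, 0.28°, 54.52°.
Largest gap = 240.16° ⇒ minimal covering band is its complement: 360° − 240.16° = 119.84°.
Band runs from +131.52° eastward to -108.64°, crossing the antimeridian.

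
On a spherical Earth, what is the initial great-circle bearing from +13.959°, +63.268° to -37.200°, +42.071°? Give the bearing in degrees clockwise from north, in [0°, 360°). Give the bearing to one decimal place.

200.6°

Δλ = 42.071 − 63.268 = -21.197°.
θ = atan2( sin Δλ · cos φ₂ , cos φ₁ · sin φ₂ − sin φ₁ · cos φ₂ · cos Δλ )
  = atan2(-0.28801, -0.76589) = -159.392° → normalised to [0°, 360°): 200.608°.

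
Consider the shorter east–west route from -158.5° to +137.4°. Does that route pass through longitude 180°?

Naïve |137.4 − -158.5| = 295.9° > 180°, so the shorter arc goes the other way round — across 180°.
Signed shortest Δλ = ((137.4 − -158.5 + 180) mod 360) − 180 = -64.1°.
Going west by 64.1° from -158.5° passes through 180° before reaching +137.4°.

Yes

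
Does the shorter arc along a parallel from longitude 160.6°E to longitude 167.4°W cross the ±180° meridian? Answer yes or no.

Yes

Naïve |-167.4 − 160.6| = 328.0° > 180°, so the shorter arc goes the other way round — across 180°.
Signed shortest Δλ = ((-167.4 − 160.6 + 180) mod 360) − 180 = 32.0°.
Going east by 32.0° from +160.6° passes through 180° before reaching -167.4°.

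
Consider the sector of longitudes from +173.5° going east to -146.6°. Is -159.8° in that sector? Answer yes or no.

Yes

Band width going east from +173.5° to -146.6°: ((-146.6 − 173.5) mod 360) = 39.9°.
Offset of -159.8° east of the west edge: ((-159.8 − 173.5) mod 360) = 26.7°.
26.7° ≤ 39.9° ⇒ inside.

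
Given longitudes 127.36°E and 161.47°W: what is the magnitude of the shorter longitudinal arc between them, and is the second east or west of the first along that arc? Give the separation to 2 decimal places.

Raw difference: -161.47 − 127.36 = -288.83°.
Normalise into (−180°, 180°]: -288.83° + 360° = 71.17°.
Positive ⇒ the second point lies to the east; separation 71.17°.

71.17° east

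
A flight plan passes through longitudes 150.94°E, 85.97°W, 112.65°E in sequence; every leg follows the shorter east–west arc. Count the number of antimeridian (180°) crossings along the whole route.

Leg 1: +150.94° → -85.97°, shortest Δλ = 123.09° (east) — crosses 180°.
Leg 2: -85.97° → +112.65°, shortest Δλ = -161.38° (west) — crosses 180°.
Total crossings: 2.

2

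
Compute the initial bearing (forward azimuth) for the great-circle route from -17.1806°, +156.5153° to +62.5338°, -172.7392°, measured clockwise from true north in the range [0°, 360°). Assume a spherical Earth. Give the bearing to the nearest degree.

Δλ = -172.7392 − 156.5153 = -329.2545°; wrapped into (−180°, 180°]: 30.7455°.
θ = atan2( sin Δλ · cos φ₂ , cos φ₁ · sin φ₂ − sin φ₁ · cos φ₂ · cos Δλ )
  = atan2(0.23579, 0.96478) = 13.734° → normalised to [0°, 360°): 13.734°.

14°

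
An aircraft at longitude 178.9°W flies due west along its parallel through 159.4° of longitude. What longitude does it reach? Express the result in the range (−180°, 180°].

Start at -178.9°; shift −159.4° → -338.3°.
-338.3° lies outside (−180°, 180°]; add 360° → +21.7°.

21.7°E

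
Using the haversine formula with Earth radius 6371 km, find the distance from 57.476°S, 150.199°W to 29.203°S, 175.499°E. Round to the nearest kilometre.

Δλ = 175.499 − -150.199 = 325.698°; wrapped into (−180°, 180°]: -34.302°.
Δφ = -29.203 − -57.476 = 28.273°.
a = sin²(Δφ/2) + cos φ₁ · cos φ₂ · sin²(Δλ/2) = 0.100462.
c = 2·atan2(√a, √(1−a)) = 0.64504 rad → d = 6371·c ≈ 4109.54 km.

4110 km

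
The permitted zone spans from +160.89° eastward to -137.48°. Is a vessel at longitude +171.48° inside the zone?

Yes

Band width going east from +160.89° to -137.48°: ((-137.48 − 160.89) mod 360) = 61.63°.
Offset of +171.48° east of the west edge: ((171.48 − 160.89) mod 360) = 10.59°.
10.59° ≤ 61.63° ⇒ inside.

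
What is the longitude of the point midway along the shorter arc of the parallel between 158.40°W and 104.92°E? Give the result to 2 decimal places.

153.26°E

Signed shortest Δλ from -158.40° to +104.92° is -96.68°.
Midpoint longitude = -158.40° + (-96.68°)/2 = -158.40° − 48.34° = -206.74°.
Normalise into (−180°, 180°]: +153.26°.
(The naïve average (-158.40 + +104.92)/2 = -26.74° is on the wrong side of the globe.)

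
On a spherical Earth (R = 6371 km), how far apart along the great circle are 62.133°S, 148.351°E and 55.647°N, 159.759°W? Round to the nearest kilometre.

13849 km

Δλ = -159.759 − 148.351 = -308.110°; wrapped into (−180°, 180°]: 51.890°.
Δφ = 55.647 − -62.133 = 117.780°.
a = sin²(Δφ/2) + cos φ₁ · cos φ₂ · sin²(Δλ/2) = 0.783526.
c = 2·atan2(√a, √(1−a)) = 2.17372 rad → d = 6371·c ≈ 13848.77 km.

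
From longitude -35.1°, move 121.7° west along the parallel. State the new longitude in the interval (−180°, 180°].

-156.8°

Start at -35.1°; shift −121.7° → -156.8°.
-156.8° already lies in (−180°, 180°].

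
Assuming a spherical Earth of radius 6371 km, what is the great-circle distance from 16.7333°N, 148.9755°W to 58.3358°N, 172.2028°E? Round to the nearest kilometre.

5610 km

Δλ = 172.2028 − -148.9755 = 321.1783°; wrapped into (−180°, 180°]: -38.8217°.
Δφ = 58.3358 − 16.7333 = 41.6025°.
a = sin²(Δφ/2) + cos φ₁ · cos φ₂ · sin²(Δλ/2) = 0.181640.
c = 2·atan2(√a, √(1−a)) = 0.88056 rad → d = 6371·c ≈ 5610.04 km.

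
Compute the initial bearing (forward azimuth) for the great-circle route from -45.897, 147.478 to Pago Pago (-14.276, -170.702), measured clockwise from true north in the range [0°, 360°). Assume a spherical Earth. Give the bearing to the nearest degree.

Δλ = -170.702 − 147.478 = -318.180°; wrapped into (−180°, 180°]: 41.820°.
θ = atan2( sin Δλ · cos φ₂ , cos φ₁ · sin φ₂ − sin φ₁ · cos φ₂ · cos Δλ )
  = atan2(0.64620, 0.34701) = 61.764° → normalised to [0°, 360°): 61.764°.

62°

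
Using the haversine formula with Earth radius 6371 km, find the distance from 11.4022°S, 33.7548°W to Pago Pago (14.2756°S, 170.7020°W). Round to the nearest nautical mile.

7817 nmi

Δλ = -170.7020 − -33.7548 = -136.9472°.
Δφ = -14.2756 − -11.4022 = -2.8734°.
a = sin²(Δφ/2) + cos φ₁ · cos φ₂ · sin²(Δλ/2) = 0.822718.
c = 2·atan2(√a, √(1−a)) = 2.27239 rad → d = 6371·c ≈ 14477.39 km ≈ 7817.17 nmi.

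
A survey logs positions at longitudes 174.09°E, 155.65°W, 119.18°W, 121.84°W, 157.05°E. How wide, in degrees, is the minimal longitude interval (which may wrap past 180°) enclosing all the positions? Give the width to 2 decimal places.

83.77°

Sort the longitudes: -155.65°, -121.84°, -119.18°, +157.05°, +174.09°.
Eastward gaps between consecutive values (wrapping around): 33.81°, 2.66°, 276.23°, 17.04°, 30.26°.
Largest gap = 276.23° ⇒ minimal covering band is its complement: 360° − 276.23° = 83.77°.
Band runs from +157.05° eastward to -119.18°, crossing the antimeridian.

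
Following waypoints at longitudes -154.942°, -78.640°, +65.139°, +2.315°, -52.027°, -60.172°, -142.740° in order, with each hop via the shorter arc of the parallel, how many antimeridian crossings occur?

0

Leg 1: -154.942° → -78.640°, shortest Δλ = 76.302° (east) — does not cross 180°.
Leg 2: -78.640° → +65.139°, shortest Δλ = 143.779° (east) — does not cross 180°.
Leg 3: +65.139° → +2.315°, shortest Δλ = -62.824° (west) — does not cross 180°.
Leg 4: +2.315° → -52.027°, shortest Δλ = -54.342° (west) — does not cross 180°.
Leg 5: -52.027° → -60.172°, shortest Δλ = -8.145° (west) — does not cross 180°.
Leg 6: -60.172° → -142.740°, shortest Δλ = -82.568° (west) — does not cross 180°.
Total crossings: 0.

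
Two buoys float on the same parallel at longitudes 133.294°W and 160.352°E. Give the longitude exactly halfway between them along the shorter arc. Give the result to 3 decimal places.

166.471°W

Signed shortest Δλ from -133.294° to +160.352° is -66.354°.
Midpoint longitude = -133.294° + (-66.354°)/2 = -133.294° − 33.177° = -166.471°.
(The naïve average (-133.294 + +160.352)/2 = 13.529° is on the wrong side of the globe.)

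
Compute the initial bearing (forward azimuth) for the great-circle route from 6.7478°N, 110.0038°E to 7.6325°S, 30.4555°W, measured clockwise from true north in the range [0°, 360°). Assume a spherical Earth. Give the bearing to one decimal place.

Δλ = -30.4555 − 110.0038 = -140.4593°.
θ = atan2( sin Δλ · cos φ₂ , cos φ₁ · sin φ₂ − sin φ₁ · cos φ₂ · cos Δλ )
  = atan2(-0.63099, -0.04209) = -93.816° → normalised to [0°, 360°): 266.184°.

266.2°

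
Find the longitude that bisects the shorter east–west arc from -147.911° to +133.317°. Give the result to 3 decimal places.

+172.703°

Signed shortest Δλ from -147.911° to +133.317° is -78.772°.
Midpoint longitude = -147.911° + (-78.772°)/2 = -147.911° − 39.386° = -187.297°.
Normalise into (−180°, 180°]: +172.703°.
(The naïve average (-147.911 + +133.317)/2 = -7.297° is on the wrong side of the globe.)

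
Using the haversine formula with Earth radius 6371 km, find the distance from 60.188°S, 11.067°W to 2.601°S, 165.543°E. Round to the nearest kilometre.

13027 km

Δλ = 165.543 − -11.067 = 176.610°.
Δφ = -2.601 − -60.188 = 57.587°.
a = sin²(Δφ/2) + cos φ₁ · cos φ₂ · sin²(Δλ/2) = 0.728200.
c = 2·atan2(√a, √(1−a)) = 2.04474 rad → d = 6371·c ≈ 13027.04 km.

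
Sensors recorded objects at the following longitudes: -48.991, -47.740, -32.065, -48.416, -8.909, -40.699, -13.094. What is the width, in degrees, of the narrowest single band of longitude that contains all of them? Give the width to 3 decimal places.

40.082°

Sort the longitudes: -48.991°, -48.416°, -47.740°, -40.699°, -32.065°, -13.094°, -8.909°.
Eastward gaps between consecutive values (wrapping around): 0.575°, 0.676°, 7.041°, 8.634°, 18.971°, 4.185°, 319.918°.
Largest gap = 319.918° ⇒ minimal covering band is its complement: 360° − 319.918° = 40.082°.
Band runs from -48.991° eastward to -8.909°.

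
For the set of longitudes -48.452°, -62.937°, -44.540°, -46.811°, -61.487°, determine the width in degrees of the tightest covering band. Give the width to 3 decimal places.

Sort the longitudes: -62.937°, -61.487°, -48.452°, -46.811°, -44.540°.
Eastward gaps between consecutive values (wrapping around): 1.450°, 13.035°, 1.641°, 2.271°, 341.603°.
Largest gap = 341.603° ⇒ minimal covering band is its complement: 360° − 341.603° = 18.397°.
Band runs from -62.937° eastward to -44.540°.

18.397°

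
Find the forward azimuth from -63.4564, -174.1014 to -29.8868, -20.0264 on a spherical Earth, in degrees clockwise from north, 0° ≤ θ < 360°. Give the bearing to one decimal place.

Δλ = -20.0264 − -174.1014 = 154.0750°.
θ = atan2( sin Δλ · cos φ₂ , cos φ₁ · sin φ₂ − sin φ₁ · cos φ₂ · cos Δλ )
  = atan2(0.37905, -0.92024) = 157.613° → normalised to [0°, 360°): 157.613°.

157.6°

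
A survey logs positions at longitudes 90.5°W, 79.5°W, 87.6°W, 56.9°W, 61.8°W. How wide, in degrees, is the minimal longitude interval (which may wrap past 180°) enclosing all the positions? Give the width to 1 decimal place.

33.6°

Sort the longitudes: -90.5°, -87.6°, -79.5°, -61.8°, -56.9°.
Eastward gaps between consecutive values (wrapping around): 2.9°, 8.1°, 17.7°, 4.9°, 326.4°.
Largest gap = 326.4° ⇒ minimal covering band is its complement: 360° − 326.4° = 33.6°.
Band runs from -90.5° eastward to -56.9°.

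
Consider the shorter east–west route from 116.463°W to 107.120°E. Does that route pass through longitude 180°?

Yes

Naïve |107.120 − -116.463| = 223.583° > 180°, so the shorter arc goes the other way round — across 180°.
Signed shortest Δλ = ((107.120 − -116.463 + 180) mod 360) − 180 = -136.417°.
Going west by 136.417° from -116.463° passes through 180° before reaching +107.120°.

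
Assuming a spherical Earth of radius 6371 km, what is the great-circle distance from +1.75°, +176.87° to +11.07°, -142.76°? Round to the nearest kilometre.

4573 km

Δλ = -142.76 − 176.87 = -319.63°; wrapped into (−180°, 180°]: 40.37°.
Δφ = 11.07 − 1.75 = 9.32°.
a = sin²(Δφ/2) + cos φ₁ · cos φ₂ · sin²(Δλ/2) = 0.123392.
c = 2·atan2(√a, √(1−a)) = 0.71786 rad → d = 6371·c ≈ 4573.47 km.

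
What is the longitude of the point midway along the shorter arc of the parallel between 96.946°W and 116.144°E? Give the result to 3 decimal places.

Signed shortest Δλ from -96.946° to +116.144° is -146.910°.
Midpoint longitude = -96.946° + (-146.910°)/2 = -96.946° − 73.455° = -170.401°.
(The naïve average (-96.946 + +116.144)/2 = 9.599° is on the wrong side of the globe.)

170.401°W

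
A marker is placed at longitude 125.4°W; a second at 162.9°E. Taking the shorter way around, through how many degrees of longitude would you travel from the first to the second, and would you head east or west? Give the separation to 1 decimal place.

71.7° west

Raw difference: 162.9 − -125.4 = 288.3°.
Normalise into (−180°, 180°]: 288.3° − 360° = -71.7°.
Negative ⇒ the second point lies to the west; separation 71.7°.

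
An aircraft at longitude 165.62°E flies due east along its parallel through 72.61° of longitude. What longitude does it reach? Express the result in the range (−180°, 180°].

121.77°W

Start at +165.62°; shift +72.61° → +238.23°.
+238.23° lies outside (−180°, 180°]; subtract 360° → -121.77°.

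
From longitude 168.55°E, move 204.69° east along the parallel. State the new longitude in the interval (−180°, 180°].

13.24°E

Start at +168.55°; shift +204.69° → +373.24°.
+373.24° lies outside (−180°, 180°]; subtract 360° → +13.24°.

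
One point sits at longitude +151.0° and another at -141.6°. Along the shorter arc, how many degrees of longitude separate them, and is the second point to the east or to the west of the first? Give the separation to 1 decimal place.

67.4° east

Raw difference: -141.6 − 151.0 = -292.6°.
Normalise into (−180°, 180°]: -292.6° + 360° = 67.4°.
Positive ⇒ the second point lies to the east; separation 67.4°.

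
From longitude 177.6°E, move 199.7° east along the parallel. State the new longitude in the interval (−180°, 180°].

Start at +177.6°; shift +199.7° → +377.3°.
+377.3° lies outside (−180°, 180°]; subtract 360° → +17.3°.

17.3°E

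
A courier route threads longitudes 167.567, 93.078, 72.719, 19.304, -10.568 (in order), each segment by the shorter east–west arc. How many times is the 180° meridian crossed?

0

Leg 1: +167.567° → +93.078°, shortest Δλ = -74.489° (west) — does not cross 180°.
Leg 2: +93.078° → +72.719°, shortest Δλ = -20.359° (west) — does not cross 180°.
Leg 3: +72.719° → +19.304°, shortest Δλ = -53.415° (west) — does not cross 180°.
Leg 4: +19.304° → -10.568°, shortest Δλ = -29.872° (west) — does not cross 180°.
Total crossings: 0.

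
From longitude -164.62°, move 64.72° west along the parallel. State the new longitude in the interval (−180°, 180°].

+130.66°

Start at -164.62°; shift −64.72° → -229.34°.
-229.34° lies outside (−180°, 180°]; add 360° → +130.66°.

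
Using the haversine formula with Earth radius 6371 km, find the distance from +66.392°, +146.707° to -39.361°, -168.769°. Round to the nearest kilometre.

12356 km

Δλ = -168.769 − 146.707 = -315.476°; wrapped into (−180°, 180°]: 44.524°.
Δφ = -39.361 − 66.392 = -105.753°.
a = sin²(Δφ/2) + cos φ₁ · cos φ₂ · sin²(Δλ/2) = 0.680185.
c = 2·atan2(√a, √(1−a)) = 1.93946 rad → d = 6371·c ≈ 12356.30 km.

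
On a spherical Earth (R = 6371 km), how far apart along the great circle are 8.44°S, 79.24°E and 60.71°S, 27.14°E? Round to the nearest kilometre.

7209 km

Δλ = 27.14 − 79.24 = -52.10°.
Δφ = -60.71 − -8.44 = -52.27°.
a = sin²(Δφ/2) + cos φ₁ · cos φ₂ · sin²(Δλ/2) = 0.287359.
c = 2·atan2(√a, √(1−a)) = 1.13152 rad → d = 6371·c ≈ 7208.94 km.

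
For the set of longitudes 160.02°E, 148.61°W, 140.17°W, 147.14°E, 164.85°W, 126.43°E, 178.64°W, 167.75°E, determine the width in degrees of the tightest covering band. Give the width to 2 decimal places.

93.40°

Sort the longitudes: -178.64°, -164.85°, -148.61°, -140.17°, +126.43°, +147.14°, +160.02°, +167.75°.
Eastward gaps between consecutive values (wrapping around): 13.79°, 16.24°, 8.44°, 266.60°, 20.71°, 12.88°, 7.73°, 13.61°.
Largest gap = 266.60° ⇒ minimal covering band is its complement: 360° − 266.60° = 93.40°.
Band runs from +126.43° eastward to -140.17°, crossing the antimeridian.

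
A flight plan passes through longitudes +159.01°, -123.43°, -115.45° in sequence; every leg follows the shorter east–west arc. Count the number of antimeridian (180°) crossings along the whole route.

1

Leg 1: +159.01° → -123.43°, shortest Δλ = 77.56° (east) — crosses 180°.
Leg 2: -123.43° → -115.45°, shortest Δλ = 7.98° (east) — does not cross 180°.
Total crossings: 1.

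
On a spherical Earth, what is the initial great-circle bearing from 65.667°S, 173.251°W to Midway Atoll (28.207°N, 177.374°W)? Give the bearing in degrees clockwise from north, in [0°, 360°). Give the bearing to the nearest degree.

356°

Δλ = -177.374 − -173.251 = -4.123°.
θ = atan2( sin Δλ · cos φ₂ , cos φ₁ · sin φ₂ − sin φ₁ · cos φ₂ · cos Δλ )
  = atan2(-0.06336, 0.99564) = -3.641° → normalised to [0°, 360°): 356.359°.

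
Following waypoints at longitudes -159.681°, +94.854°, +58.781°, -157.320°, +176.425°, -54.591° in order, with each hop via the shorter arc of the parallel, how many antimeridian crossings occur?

4

Leg 1: -159.681° → +94.854°, shortest Δλ = -105.465° (west) — crosses 180°.
Leg 2: +94.854° → +58.781°, shortest Δλ = -36.073° (west) — does not cross 180°.
Leg 3: +58.781° → -157.320°, shortest Δλ = 143.899° (east) — crosses 180°.
Leg 4: -157.320° → +176.425°, shortest Δλ = -26.255° (west) — crosses 180°.
Leg 5: +176.425° → -54.591°, shortest Δλ = 128.984° (east) — crosses 180°.
Total crossings: 4.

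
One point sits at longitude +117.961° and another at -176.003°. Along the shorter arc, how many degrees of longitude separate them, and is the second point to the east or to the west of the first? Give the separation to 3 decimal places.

66.036° east

Raw difference: -176.003 − 117.961 = -293.964°.
Normalise into (−180°, 180°]: -293.964° + 360° = 66.036°.
Positive ⇒ the second point lies to the east; separation 66.036°.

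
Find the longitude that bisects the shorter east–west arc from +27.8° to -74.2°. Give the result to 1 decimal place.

Signed shortest Δλ from +27.8° to -74.2° is -102.0°.
Midpoint longitude = +27.8° + (-102.0°)/2 = +27.8° − 51.0° = -23.2°.

-23.2°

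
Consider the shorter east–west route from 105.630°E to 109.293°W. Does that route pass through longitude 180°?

Yes

Naïve |-109.293 − 105.630| = 214.923° > 180°, so the shorter arc goes the other way round — across 180°.
Signed shortest Δλ = ((-109.293 − 105.630 + 180) mod 360) − 180 = 145.077°.
Going east by 145.077° from +105.630° passes through 180° before reaching -109.293°.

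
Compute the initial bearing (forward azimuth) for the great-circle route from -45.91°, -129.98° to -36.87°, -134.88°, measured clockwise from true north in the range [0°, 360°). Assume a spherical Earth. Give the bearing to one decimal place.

336.2°

Δλ = -134.88 − -129.98 = -4.90°.
θ = atan2( sin Δλ · cos φ₂ , cos φ₁ · sin φ₂ − sin φ₁ · cos φ₂ · cos Δλ )
  = atan2(-0.06833, 0.15502) = -23.788° → normalised to [0°, 360°): 336.212°.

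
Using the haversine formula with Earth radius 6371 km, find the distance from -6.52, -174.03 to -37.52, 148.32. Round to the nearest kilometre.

5129 km

Δλ = 148.32 − -174.03 = 322.35°; wrapped into (−180°, 180°]: -37.65°.
Δφ = -37.52 − -6.52 = -31.00°.
a = sin²(Δφ/2) + cos φ₁ · cos φ₂ · sin²(Δλ/2) = 0.153465.
c = 2·atan2(√a, √(1−a)) = 0.80506 rad → d = 6371·c ≈ 5129.02 km.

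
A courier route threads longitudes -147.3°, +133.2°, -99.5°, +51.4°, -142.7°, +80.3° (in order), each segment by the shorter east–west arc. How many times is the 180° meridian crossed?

Leg 1: -147.3° → +133.2°, shortest Δλ = -79.5° (west) — crosses 180°.
Leg 2: +133.2° → -99.5°, shortest Δλ = 127.3° (east) — crosses 180°.
Leg 3: -99.5° → +51.4°, shortest Δλ = 150.9° (east) — does not cross 180°.
Leg 4: +51.4° → -142.7°, shortest Δλ = 165.9° (east) — crosses 180°.
Leg 5: -142.7° → +80.3°, shortest Δλ = -137.0° (west) — crosses 180°.
Total crossings: 4.

4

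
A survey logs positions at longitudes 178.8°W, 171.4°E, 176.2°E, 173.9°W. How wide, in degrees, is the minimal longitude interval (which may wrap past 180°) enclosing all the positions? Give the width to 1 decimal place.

Sort the longitudes: -178.8°, -173.9°, +171.4°, +176.2°.
Eastward gaps between consecutive values (wrapping around): 4.9°, 345.3°, 4.8°, 5.0°.
Largest gap = 345.3° ⇒ minimal covering band is its complement: 360° − 345.3° = 14.7°.
Band runs from +171.4° eastward to -173.9°, crossing the antimeridian.

14.7°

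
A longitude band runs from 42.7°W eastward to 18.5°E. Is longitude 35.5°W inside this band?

Band width going east from -42.7° to +18.5°: ((18.5 − -42.7) mod 360) = 61.2°.
Offset of -35.5° east of the west edge: ((-35.5 − -42.7) mod 360) = 7.2°.
7.2° ≤ 61.2° ⇒ inside.

Yes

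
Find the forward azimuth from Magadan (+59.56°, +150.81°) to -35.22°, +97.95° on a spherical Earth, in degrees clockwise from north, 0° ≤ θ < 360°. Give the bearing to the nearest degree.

222°

Δλ = 97.95 − 150.81 = -52.86°.
θ = atan2( sin Δλ · cos φ₂ , cos φ₁ · sin φ₂ − sin φ₁ · cos φ₂ · cos Δλ )
  = atan2(-0.65124, -0.71744) = -137.769° → normalised to [0°, 360°): 222.231°.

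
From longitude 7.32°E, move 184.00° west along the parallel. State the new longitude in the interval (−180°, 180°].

176.68°W

Start at +7.32°; shift −184.00° → -176.68°.
-176.68° already lies in (−180°, 180°].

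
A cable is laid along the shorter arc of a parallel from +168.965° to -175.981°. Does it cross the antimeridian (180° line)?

Yes

Naïve |-175.981 − 168.965| = 344.946° > 180°, so the shorter arc goes the other way round — across 180°.
Signed shortest Δλ = ((-175.981 − 168.965 + 180) mod 360) − 180 = 15.054°.
Going east by 15.054° from +168.965° passes through 180° before reaching -175.981°.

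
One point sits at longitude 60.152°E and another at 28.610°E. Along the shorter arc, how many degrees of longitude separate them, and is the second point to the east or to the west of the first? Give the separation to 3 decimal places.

Raw difference: 28.610 − 60.152 = -31.542°.
Normalise into (−180°, 180°]: -31.542° stays -31.542°.
Negative ⇒ the second point lies to the west; separation 31.542°.

31.542° west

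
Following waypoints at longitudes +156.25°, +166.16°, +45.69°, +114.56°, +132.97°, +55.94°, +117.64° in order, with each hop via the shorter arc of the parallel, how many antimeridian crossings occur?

Leg 1: +156.25° → +166.16°, shortest Δλ = 9.91° (east) — does not cross 180°.
Leg 2: +166.16° → +45.69°, shortest Δλ = -120.47° (west) — does not cross 180°.
Leg 3: +45.69° → +114.56°, shortest Δλ = 68.87° (east) — does not cross 180°.
Leg 4: +114.56° → +132.97°, shortest Δλ = 18.41° (east) — does not cross 180°.
Leg 5: +132.97° → +55.94°, shortest Δλ = -77.03° (west) — does not cross 180°.
Leg 6: +55.94° → +117.64°, shortest Δλ = 61.7° (east) — does not cross 180°.
Total crossings: 0.

0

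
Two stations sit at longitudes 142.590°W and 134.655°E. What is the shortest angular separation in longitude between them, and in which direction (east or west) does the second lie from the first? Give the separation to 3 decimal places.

Raw difference: 134.655 − -142.590 = 277.245°.
Normalise into (−180°, 180°]: 277.245° − 360° = -82.755°.
Negative ⇒ the second point lies to the west; separation 82.755°.

82.755° west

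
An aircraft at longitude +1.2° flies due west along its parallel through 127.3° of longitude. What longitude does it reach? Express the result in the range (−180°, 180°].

-126.1°

Start at +1.2°; shift −127.3° → -126.1°.
-126.1° already lies in (−180°, 180°].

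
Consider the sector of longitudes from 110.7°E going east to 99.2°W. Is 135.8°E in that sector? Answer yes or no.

Band width going east from +110.7° to -99.2°: ((-99.2 − 110.7) mod 360) = 150.1°.
Offset of +135.8° east of the west edge: ((135.8 − 110.7) mod 360) = 25.1°.
25.1° ≤ 150.1° ⇒ inside.

Yes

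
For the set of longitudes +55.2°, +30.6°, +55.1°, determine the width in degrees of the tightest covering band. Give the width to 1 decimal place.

Sort the longitudes: +30.6°, +55.1°, +55.2°.
Eastward gaps between consecutive values (wrapping around): 24.5°, 0.1°, 335.4°.
Largest gap = 335.4° ⇒ minimal covering band is its complement: 360° − 335.4° = 24.6°.
Band runs from +30.6° eastward to +55.2°.

24.6°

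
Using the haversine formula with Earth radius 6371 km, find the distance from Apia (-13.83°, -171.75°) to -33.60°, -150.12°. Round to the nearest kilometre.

Δλ = -150.12 − -171.75 = 21.63°.
Δφ = -33.60 − -13.83 = -19.77°.
a = sin²(Δφ/2) + cos φ₁ · cos φ₂ · sin²(Δλ/2) = 0.057946.
c = 2·atan2(√a, √(1−a)) = 0.48622 rad → d = 6371·c ≈ 3097.69 km.

3098 km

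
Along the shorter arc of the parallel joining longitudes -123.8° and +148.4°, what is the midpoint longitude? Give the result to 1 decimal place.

Signed shortest Δλ from -123.8° to +148.4° is -87.8°.
Midpoint longitude = -123.8° + (-87.8°)/2 = -123.8° − 43.9° = -167.7°.
(The naïve average (-123.8 + +148.4)/2 = 12.3° is on the wrong side of the globe.)

-167.7°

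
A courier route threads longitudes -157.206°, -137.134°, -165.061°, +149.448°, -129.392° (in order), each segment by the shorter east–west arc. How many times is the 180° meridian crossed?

Leg 1: -157.206° → -137.134°, shortest Δλ = 20.072° (east) — does not cross 180°.
Leg 2: -137.134° → -165.061°, shortest Δλ = -27.927° (west) — does not cross 180°.
Leg 3: -165.061° → +149.448°, shortest Δλ = -45.491° (west) — crosses 180°.
Leg 4: +149.448° → -129.392°, shortest Δλ = 81.16° (east) — crosses 180°.
Total crossings: 2.

2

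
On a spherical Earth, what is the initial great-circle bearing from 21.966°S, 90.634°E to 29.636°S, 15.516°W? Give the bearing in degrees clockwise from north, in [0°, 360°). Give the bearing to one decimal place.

236.7°

Δλ = -15.516 − 90.634 = -106.150°.
θ = atan2( sin Δλ · cos φ₂ , cos φ₁ · sin φ₂ − sin φ₁ · cos φ₂ · cos Δλ )
  = atan2(-0.83488, -0.54903) = -123.329° → normalised to [0°, 360°): 236.671°.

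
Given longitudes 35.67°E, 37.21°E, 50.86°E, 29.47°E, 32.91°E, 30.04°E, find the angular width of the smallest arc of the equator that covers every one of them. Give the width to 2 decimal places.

Sort the longitudes: +29.47°, +30.04°, +32.91°, +35.67°, +37.21°, +50.86°.
Eastward gaps between consecutive values (wrapping around): 0.57°, 2.87°, 2.76°, 1.54°, 13.65°, 338.61°.
Largest gap = 338.61° ⇒ minimal covering band is its complement: 360° − 338.61° = 21.39°.
Band runs from +29.47° eastward to +50.86°.

21.39°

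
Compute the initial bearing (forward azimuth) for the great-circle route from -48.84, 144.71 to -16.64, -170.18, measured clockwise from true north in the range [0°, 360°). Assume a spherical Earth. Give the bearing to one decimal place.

64.7°

Δλ = -170.18 − 144.71 = -314.89°; wrapped into (−180°, 180°]: 45.11°.
θ = atan2( sin Δλ · cos φ₂ , cos φ₁ · sin φ₂ − sin φ₁ · cos φ₂ · cos Δλ )
  = atan2(0.67879, 0.32062) = 64.717° → normalised to [0°, 360°): 64.717°.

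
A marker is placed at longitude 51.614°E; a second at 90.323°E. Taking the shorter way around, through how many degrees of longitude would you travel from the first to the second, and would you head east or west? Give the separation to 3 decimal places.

38.709° east

Raw difference: 90.323 − 51.614 = 38.709°.
Normalise into (−180°, 180°]: 38.709° stays 38.709°.
Positive ⇒ the second point lies to the east; separation 38.709°.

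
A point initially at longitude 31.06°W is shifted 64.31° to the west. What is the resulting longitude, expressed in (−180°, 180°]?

Start at -31.06°; shift −64.31° → -95.37°.
-95.37° already lies in (−180°, 180°].

95.37°W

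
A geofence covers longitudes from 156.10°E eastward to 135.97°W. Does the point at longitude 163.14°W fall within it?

Yes

Band width going east from +156.10° to -135.97°: ((-135.97 − 156.10) mod 360) = 67.93°.
Offset of -163.14° east of the west edge: ((-163.14 − 156.10) mod 360) = 40.76°.
40.76° ≤ 67.93° ⇒ inside.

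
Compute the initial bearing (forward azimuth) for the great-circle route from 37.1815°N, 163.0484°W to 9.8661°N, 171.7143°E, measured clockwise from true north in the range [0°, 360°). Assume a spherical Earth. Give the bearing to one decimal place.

226.3°

Δλ = 171.7143 − -163.0484 = 334.7627°; wrapped into (−180°, 180°]: -25.2373°.
θ = atan2( sin Δλ · cos φ₂ , cos φ₁ · sin φ₂ − sin φ₁ · cos φ₂ · cos Δλ )
  = atan2(-0.42006, -0.40206) = -133.745° → normalised to [0°, 360°): 226.255°.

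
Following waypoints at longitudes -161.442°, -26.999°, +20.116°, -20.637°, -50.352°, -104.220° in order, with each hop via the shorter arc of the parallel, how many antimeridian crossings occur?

0

Leg 1: -161.442° → -26.999°, shortest Δλ = 134.443° (east) — does not cross 180°.
Leg 2: -26.999° → +20.116°, shortest Δλ = 47.115° (east) — does not cross 180°.
Leg 3: +20.116° → -20.637°, shortest Δλ = -40.753° (west) — does not cross 180°.
Leg 4: -20.637° → -50.352°, shortest Δλ = -29.715° (west) — does not cross 180°.
Leg 5: -50.352° → -104.220°, shortest Δλ = -53.868° (west) — does not cross 180°.
Total crossings: 0.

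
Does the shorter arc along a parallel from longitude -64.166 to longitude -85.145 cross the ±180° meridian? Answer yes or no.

No

Signed shortest Δλ = ((-85.145 − -64.166 + 180) mod 360) − 180 = -20.979°.
Going west by 20.979° from -64.166° reaches -85.145° without touching 180°.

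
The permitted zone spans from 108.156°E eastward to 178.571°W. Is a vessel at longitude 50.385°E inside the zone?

No

Band width going east from +108.156° to -178.571°: ((-178.571 − 108.156) mod 360) = 73.273°.
Offset of +50.385° east of the west edge: ((50.385 − 108.156) mod 360) = 302.229°.
302.229° > 73.273° ⇒ outside.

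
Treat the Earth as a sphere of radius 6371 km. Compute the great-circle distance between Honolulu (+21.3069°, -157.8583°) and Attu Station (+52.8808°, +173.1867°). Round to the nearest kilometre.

4290 km

Δλ = 173.1867 − -157.8583 = 331.0450°; wrapped into (−180°, 180°]: -28.9550°.
Δφ = 52.8808 − 21.3069 = 31.5739°.
a = sin²(Δφ/2) + cos φ₁ · cos φ₂ · sin²(Δλ/2) = 0.109156.
c = 2·atan2(√a, √(1−a)) = 0.67343 rad → d = 6371·c ≈ 4290.42 km.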